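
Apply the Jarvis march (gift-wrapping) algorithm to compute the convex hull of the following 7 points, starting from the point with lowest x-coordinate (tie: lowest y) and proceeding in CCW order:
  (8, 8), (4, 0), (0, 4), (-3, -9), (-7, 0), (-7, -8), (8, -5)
Hull (CCW) = [(-7, -8), (-3, -9), (8, -5), (8, 8), (0, 4), (-7, 0)]

Jarvis march: at each step, from the current hull vertex p, select the next vertex q as the point such that every other point lies strictly to the left of (or on) the directed line p → q. (Equivalently: for every other point r, the cross product (q − p) × (r − p) ≥ 0.)
Starting point (lowest x, tie lowest y): (-7, -8). Wrap until returning to start. Resulting hull: (-7, -8), (-3, -9), (8, -5), (8, 8), (0, 4), (-7, 0).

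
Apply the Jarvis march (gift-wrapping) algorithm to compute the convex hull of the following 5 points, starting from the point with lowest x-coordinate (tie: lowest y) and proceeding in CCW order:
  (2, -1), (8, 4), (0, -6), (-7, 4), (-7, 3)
Hull (CCW) = [(-7, 3), (0, -6), (8, 4), (-7, 4)]

Jarvis march: at each step, from the current hull vertex p, select the next vertex q as the point such that every other point lies strictly to the left of (or on) the directed line p → q. (Equivalently: for every other point r, the cross product (q − p) × (r − p) ≥ 0.)
Starting point (lowest x, tie lowest y): (-7, 3). Wrap until returning to start. Resulting hull: (-7, 3), (0, -6), (8, 4), (-7, 4).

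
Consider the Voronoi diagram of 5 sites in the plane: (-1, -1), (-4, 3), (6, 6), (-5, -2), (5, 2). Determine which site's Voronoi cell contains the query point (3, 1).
Nearest site = (5, 2)

The Voronoi cell of site s contains exactly those query points closer to s than to any other site. Compute squared distances from q = (3, 1) to each site:
  (5 − 3)² + (2 − 1)² = 5
  (-1 − 3)² + (-1 − 1)² = 20
  (6 − 3)² + (6 − 1)² = 34
  (-4 − 3)² + (3 − 1)² = 53
  (-5 − 3)² + (-2 − 1)² = 73
Minimum is attained by (5, 2), so q lies in its Voronoi cell.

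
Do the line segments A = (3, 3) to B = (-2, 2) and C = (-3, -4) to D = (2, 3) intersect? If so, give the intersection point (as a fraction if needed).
Yes; intersection at (11/6, 83/30) (t = 7/30 on AB, s = 29/30 on CD)

Parametrize AB as A + t(B − A) = (3 + -5 t, 3 + -1 t) and CD as C + s(D − C) = (-3 + 5 s, -4 + 7 s). Solve the linear system for (t, s). Determinant = 30 ≠ 0, so a unique intersection of the containing lines exists. Solution: t = 7/30, s = 29/30 — both in [0, 1], so the segments cross. Intersection point: (11/6, 83/30).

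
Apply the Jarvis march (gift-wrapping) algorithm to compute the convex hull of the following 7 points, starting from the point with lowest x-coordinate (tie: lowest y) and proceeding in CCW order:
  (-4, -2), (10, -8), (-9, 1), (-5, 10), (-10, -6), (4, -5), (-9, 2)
Hull (CCW) = [(-10, -6), (10, -8), (-5, 10), (-9, 2)]

Jarvis march: at each step, from the current hull vertex p, select the next vertex q as the point such that every other point lies strictly to the left of (or on) the directed line p → q. (Equivalently: for every other point r, the cross product (q − p) × (r − p) ≥ 0.)
Starting point (lowest x, tie lowest y): (-10, -6). Wrap until returning to start. Resulting hull: (-10, -6), (10, -8), (-5, 10), (-9, 2).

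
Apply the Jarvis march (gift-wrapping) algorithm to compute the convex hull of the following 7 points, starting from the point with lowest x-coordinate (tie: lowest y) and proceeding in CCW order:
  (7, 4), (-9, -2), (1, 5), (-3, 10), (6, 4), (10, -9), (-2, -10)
Hull (CCW) = [(-9, -2), (-2, -10), (10, -9), (7, 4), (-3, 10)]

Jarvis march: at each step, from the current hull vertex p, select the next vertex q as the point such that every other point lies strictly to the left of (or on) the directed line p → q. (Equivalently: for every other point r, the cross product (q − p) × (r − p) ≥ 0.)
Starting point (lowest x, tie lowest y): (-9, -2). Wrap until returning to start. Resulting hull: (-9, -2), (-2, -10), (10, -9), (7, 4), (-3, 10).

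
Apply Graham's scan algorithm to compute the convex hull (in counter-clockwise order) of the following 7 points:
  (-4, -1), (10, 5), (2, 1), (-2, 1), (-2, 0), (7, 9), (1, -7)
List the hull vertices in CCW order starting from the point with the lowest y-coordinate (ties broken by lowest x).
Hull (CCW) = [(1, -7), (10, 5), (7, 9), (-2, 1), (-4, -1)]

Graham scan procedure:
  1. Find the pivot p₀ = point with lowest y (tie → lowest x): (1, -7).
  2. Sort the remaining points by polar angle around p₀.
  3. Walk through sorted points, maintaining a stack; pop the top while the last three entries make a non-left turn (cross product ≤ 0).
  4. Final stack is the convex hull in CCW order: (1, -7), (10, 5), (7, 9), (-2, 1), (-4, -1).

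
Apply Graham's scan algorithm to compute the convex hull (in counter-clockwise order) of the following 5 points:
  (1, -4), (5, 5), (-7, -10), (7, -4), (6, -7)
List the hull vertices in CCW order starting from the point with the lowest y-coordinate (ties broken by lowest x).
Hull (CCW) = [(-7, -10), (6, -7), (7, -4), (5, 5)]

Graham scan procedure:
  1. Find the pivot p₀ = point with lowest y (tie → lowest x): (-7, -10).
  2. Sort the remaining points by polar angle around p₀.
  3. Walk through sorted points, maintaining a stack; pop the top while the last three entries make a non-left turn (cross product ≤ 0).
  4. Final stack is the convex hull in CCW order: (-7, -10), (6, -7), (7, -4), (5, 5).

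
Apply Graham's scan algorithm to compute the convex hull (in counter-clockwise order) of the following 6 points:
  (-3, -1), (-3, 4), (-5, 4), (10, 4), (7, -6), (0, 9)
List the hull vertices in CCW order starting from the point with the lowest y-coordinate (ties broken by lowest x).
Hull (CCW) = [(7, -6), (10, 4), (0, 9), (-5, 4), (-3, -1)]

Graham scan procedure:
  1. Find the pivot p₀ = point with lowest y (tie → lowest x): (7, -6).
  2. Sort the remaining points by polar angle around p₀.
  3. Walk through sorted points, maintaining a stack; pop the top while the last three entries make a non-left turn (cross product ≤ 0).
  4. Final stack is the convex hull in CCW order: (7, -6), (10, 4), (0, 9), (-5, 4), (-3, -1).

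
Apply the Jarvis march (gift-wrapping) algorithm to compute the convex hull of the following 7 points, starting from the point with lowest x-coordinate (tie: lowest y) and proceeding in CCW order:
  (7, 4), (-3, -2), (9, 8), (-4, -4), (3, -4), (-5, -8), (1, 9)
Hull (CCW) = [(-5, -8), (3, -4), (9, 8), (1, 9), (-4, -4)]

Jarvis march: at each step, from the current hull vertex p, select the next vertex q as the point such that every other point lies strictly to the left of (or on) the directed line p → q. (Equivalently: for every other point r, the cross product (q − p) × (r − p) ≥ 0.)
Starting point (lowest x, tie lowest y): (-5, -8). Wrap until returning to start. Resulting hull: (-5, -8), (3, -4), (9, 8), (1, 9), (-4, -4).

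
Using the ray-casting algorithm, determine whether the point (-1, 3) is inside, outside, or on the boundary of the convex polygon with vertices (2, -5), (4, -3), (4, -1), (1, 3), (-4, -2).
The point (-1, 3) lies strictly outside the polygon

Cast a horizontal ray to the right from the query point and count how many polygon edges it crosses (each edge strictly once or zero times, handled with the usual half-open convention). 
Parity of crossings → even ⇒ outside.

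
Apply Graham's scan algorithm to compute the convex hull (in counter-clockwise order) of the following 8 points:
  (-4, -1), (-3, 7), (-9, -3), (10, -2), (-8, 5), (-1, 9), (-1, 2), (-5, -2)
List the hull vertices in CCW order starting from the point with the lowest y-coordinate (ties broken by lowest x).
Hull (CCW) = [(-9, -3), (10, -2), (-1, 9), (-8, 5)]

Graham scan procedure:
  1. Find the pivot p₀ = point with lowest y (tie → lowest x): (-9, -3).
  2. Sort the remaining points by polar angle around p₀.
  3. Walk through sorted points, maintaining a stack; pop the top while the last three entries make a non-left turn (cross product ≤ 0).
  4. Final stack is the convex hull in CCW order: (-9, -3), (10, -2), (-1, 9), (-8, 5).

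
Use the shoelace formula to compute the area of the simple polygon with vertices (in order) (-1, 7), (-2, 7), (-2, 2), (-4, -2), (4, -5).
Area = 40

Shoelace formula: Area = (1/2) |Σ_i (x_i · y_{i+1} − x_{i+1} · y_i)| (indices mod n). Compute each cross term:
  (-1)(7) − (-2)(7) = 7
  (-2)(2) − (-2)(7) = 10
  (-2)(-2) − (-4)(2) = 12
  (-4)(-5) − (4)(-2) = 28
  (4)(7) − (-1)(-5) = 23
Sum = 80, so (signed) Area = 80/2 = 40, |Area| = 40.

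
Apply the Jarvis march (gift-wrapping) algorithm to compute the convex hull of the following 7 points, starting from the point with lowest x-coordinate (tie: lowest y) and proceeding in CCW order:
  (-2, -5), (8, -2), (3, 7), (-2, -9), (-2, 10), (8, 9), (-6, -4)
Hull (CCW) = [(-6, -4), (-2, -9), (8, -2), (8, 9), (-2, 10)]

Jarvis march: at each step, from the current hull vertex p, select the next vertex q as the point such that every other point lies strictly to the left of (or on) the directed line p → q. (Equivalently: for every other point r, the cross product (q − p) × (r − p) ≥ 0.)
Starting point (lowest x, tie lowest y): (-6, -4). Wrap until returning to start. Resulting hull: (-6, -4), (-2, -9), (8, -2), (8, 9), (-2, 10).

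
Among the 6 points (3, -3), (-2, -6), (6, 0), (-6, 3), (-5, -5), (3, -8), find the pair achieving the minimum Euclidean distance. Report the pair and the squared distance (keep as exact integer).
Pair = ((-2, -6), (-5, -5)); squared distance = 10

Compute all C(6, 2) = 15 pairwise squared distances (x_i − x_j)² + (y_i − y_j)². The minimum is 10, attained by the pair ((-2, -6), (-5, -5)).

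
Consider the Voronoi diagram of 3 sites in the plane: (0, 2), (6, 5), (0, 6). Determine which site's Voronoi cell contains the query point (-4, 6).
Nearest site = (0, 6)

The Voronoi cell of site s contains exactly those query points closer to s than to any other site. Compute squared distances from q = (-4, 6) to each site:
  (0 − -4)² + (6 − 6)² = 16
  (0 − -4)² + (2 − 6)² = 32
  (6 − -4)² + (5 − 6)² = 101
Minimum is attained by (0, 6), so q lies in its Voronoi cell.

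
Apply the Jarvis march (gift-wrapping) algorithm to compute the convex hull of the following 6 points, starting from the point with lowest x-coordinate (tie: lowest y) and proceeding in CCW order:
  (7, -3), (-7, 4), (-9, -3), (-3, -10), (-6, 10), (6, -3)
Hull (CCW) = [(-9, -3), (-3, -10), (7, -3), (-6, 10)]

Jarvis march: at each step, from the current hull vertex p, select the next vertex q as the point such that every other point lies strictly to the left of (or on) the directed line p → q. (Equivalently: for every other point r, the cross product (q − p) × (r − p) ≥ 0.)
Starting point (lowest x, tie lowest y): (-9, -3). Wrap until returning to start. Resulting hull: (-9, -3), (-3, -10), (7, -3), (-6, 10).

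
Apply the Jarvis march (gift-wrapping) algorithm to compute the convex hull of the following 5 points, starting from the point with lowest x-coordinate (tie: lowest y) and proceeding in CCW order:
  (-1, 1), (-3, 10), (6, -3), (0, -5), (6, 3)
Hull (CCW) = [(-3, 10), (0, -5), (6, -3), (6, 3)]

Jarvis march: at each step, from the current hull vertex p, select the next vertex q as the point such that every other point lies strictly to the left of (or on) the directed line p → q. (Equivalently: for every other point r, the cross product (q − p) × (r − p) ≥ 0.)
Starting point (lowest x, tie lowest y): (-3, 10). Wrap until returning to start. Resulting hull: (-3, 10), (0, -5), (6, -3), (6, 3).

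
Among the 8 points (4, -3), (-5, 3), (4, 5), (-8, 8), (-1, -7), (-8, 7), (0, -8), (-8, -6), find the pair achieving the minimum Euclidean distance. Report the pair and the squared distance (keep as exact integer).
Pair = ((-8, 8), (-8, 7)); squared distance = 1

Compute all C(8, 2) = 28 pairwise squared distances (x_i − x_j)² + (y_i − y_j)². The minimum is 1, attained by the pair ((-8, 8), (-8, 7)).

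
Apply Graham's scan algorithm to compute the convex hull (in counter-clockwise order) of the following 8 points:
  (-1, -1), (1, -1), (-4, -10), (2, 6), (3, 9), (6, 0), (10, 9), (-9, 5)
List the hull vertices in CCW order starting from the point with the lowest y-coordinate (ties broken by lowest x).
Hull (CCW) = [(-4, -10), (6, 0), (10, 9), (3, 9), (-9, 5)]

Graham scan procedure:
  1. Find the pivot p₀ = point with lowest y (tie → lowest x): (-4, -10).
  2. Sort the remaining points by polar angle around p₀.
  3. Walk through sorted points, maintaining a stack; pop the top while the last three entries make a non-left turn (cross product ≤ 0).
  4. Final stack is the convex hull in CCW order: (-4, -10), (6, 0), (10, 9), (3, 9), (-9, 5).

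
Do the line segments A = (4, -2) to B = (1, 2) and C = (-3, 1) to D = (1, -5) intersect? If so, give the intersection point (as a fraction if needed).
No (intersection of containing lines falls outside at least one segment)

Parametrize and solve: t = 15, s = -19/2. At least one of these is outside [0, 1], so the segments do not intersect.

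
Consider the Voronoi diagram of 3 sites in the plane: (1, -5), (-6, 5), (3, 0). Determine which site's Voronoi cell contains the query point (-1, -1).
Nearest site = (3, 0)

The Voronoi cell of site s contains exactly those query points closer to s than to any other site. Compute squared distances from q = (-1, -1) to each site:
  (3 − -1)² + (0 − -1)² = 17
  (1 − -1)² + (-5 − -1)² = 20
  (-6 − -1)² + (5 − -1)² = 61
Minimum is attained by (3, 0), so q lies in its Voronoi cell.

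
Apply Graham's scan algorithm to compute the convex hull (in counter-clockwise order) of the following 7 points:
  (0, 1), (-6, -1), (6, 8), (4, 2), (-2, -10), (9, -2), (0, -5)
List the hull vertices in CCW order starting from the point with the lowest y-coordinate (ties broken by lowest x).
Hull (CCW) = [(-2, -10), (9, -2), (6, 8), (-6, -1)]

Graham scan procedure:
  1. Find the pivot p₀ = point with lowest y (tie → lowest x): (-2, -10).
  2. Sort the remaining points by polar angle around p₀.
  3. Walk through sorted points, maintaining a stack; pop the top while the last three entries make a non-left turn (cross product ≤ 0).
  4. Final stack is the convex hull in CCW order: (-2, -10), (9, -2), (6, 8), (-6, -1).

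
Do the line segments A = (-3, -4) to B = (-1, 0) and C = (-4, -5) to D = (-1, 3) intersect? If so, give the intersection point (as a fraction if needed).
No (intersection of containing lines falls outside at least one segment)

Parametrize and solve: t = -5/4, s = -1/2. At least one of these is outside [0, 1], so the segments do not intersect.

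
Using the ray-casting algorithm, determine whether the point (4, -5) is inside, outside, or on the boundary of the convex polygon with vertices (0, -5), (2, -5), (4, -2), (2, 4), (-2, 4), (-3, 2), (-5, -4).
The point (4, -5) lies strictly outside the polygon

Cast a horizontal ray to the right from the query point and count how many polygon edges it crosses (each edge strictly once or zero times, handled with the usual half-open convention). 
Parity of crossings → even ⇒ outside.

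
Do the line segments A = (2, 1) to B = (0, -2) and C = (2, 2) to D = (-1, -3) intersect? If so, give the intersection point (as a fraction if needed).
No (intersection of containing lines falls outside at least one segment)

Parametrize and solve: t = 3, s = 2. At least one of these is outside [0, 1], so the segments do not intersect.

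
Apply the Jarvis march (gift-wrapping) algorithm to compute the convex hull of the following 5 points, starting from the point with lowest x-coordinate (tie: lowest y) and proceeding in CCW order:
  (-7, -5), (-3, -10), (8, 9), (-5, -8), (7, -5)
Hull (CCW) = [(-7, -5), (-5, -8), (-3, -10), (7, -5), (8, 9)]

Jarvis march: at each step, from the current hull vertex p, select the next vertex q as the point such that every other point lies strictly to the left of (or on) the directed line p → q. (Equivalently: for every other point r, the cross product (q − p) × (r − p) ≥ 0.)
Starting point (lowest x, tie lowest y): (-7, -5). Wrap until returning to start. Resulting hull: (-7, -5), (-5, -8), (-3, -10), (7, -5), (8, 9).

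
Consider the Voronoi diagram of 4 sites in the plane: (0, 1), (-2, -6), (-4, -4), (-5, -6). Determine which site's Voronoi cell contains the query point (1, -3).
Nearest site = (0, 1)

The Voronoi cell of site s contains exactly those query points closer to s than to any other site. Compute squared distances from q = (1, -3) to each site:
  (0 − 1)² + (1 − -3)² = 17
  (-2 − 1)² + (-6 − -3)² = 18
  (-4 − 1)² + (-4 − -3)² = 26
  (-5 − 1)² + (-6 − -3)² = 45
Minimum is attained by (0, 1), so q lies in its Voronoi cell.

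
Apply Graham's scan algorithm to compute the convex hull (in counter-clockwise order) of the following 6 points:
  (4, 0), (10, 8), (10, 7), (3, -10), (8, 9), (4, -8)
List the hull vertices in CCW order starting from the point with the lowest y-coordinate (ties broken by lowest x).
Hull (CCW) = [(3, -10), (4, -8), (10, 7), (10, 8), (8, 9), (4, 0)]

Graham scan procedure:
  1. Find the pivot p₀ = point with lowest y (tie → lowest x): (3, -10).
  2. Sort the remaining points by polar angle around p₀.
  3. Walk through sorted points, maintaining a stack; pop the top while the last three entries make a non-left turn (cross product ≤ 0).
  4. Final stack is the convex hull in CCW order: (3, -10), (4, -8), (10, 7), (10, 8), (8, 9), (4, 0).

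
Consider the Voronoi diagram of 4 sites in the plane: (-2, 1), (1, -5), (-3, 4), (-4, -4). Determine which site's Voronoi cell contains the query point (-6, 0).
Nearest site = (-2, 1)

The Voronoi cell of site s contains exactly those query points closer to s than to any other site. Compute squared distances from q = (-6, 0) to each site:
  (-2 − -6)² + (1 − 0)² = 17
  (-4 − -6)² + (-4 − 0)² = 20
  (-3 − -6)² + (4 − 0)² = 25
  (1 − -6)² + (-5 − 0)² = 74
Minimum is attained by (-2, 1), so q lies in its Voronoi cell.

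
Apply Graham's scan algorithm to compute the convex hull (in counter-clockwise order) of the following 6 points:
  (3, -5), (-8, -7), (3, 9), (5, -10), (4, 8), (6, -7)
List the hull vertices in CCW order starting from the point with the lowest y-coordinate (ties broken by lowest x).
Hull (CCW) = [(5, -10), (6, -7), (4, 8), (3, 9), (-8, -7)]

Graham scan procedure:
  1. Find the pivot p₀ = point with lowest y (tie → lowest x): (5, -10).
  2. Sort the remaining points by polar angle around p₀.
  3. Walk through sorted points, maintaining a stack; pop the top while the last three entries make a non-left turn (cross product ≤ 0).
  4. Final stack is the convex hull in CCW order: (5, -10), (6, -7), (4, 8), (3, 9), (-8, -7).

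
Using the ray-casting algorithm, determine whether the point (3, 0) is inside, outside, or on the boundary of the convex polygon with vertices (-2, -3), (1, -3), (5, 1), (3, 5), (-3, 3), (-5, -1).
The point (3, 0) lies strictly inside the polygon

Cast a horizontal ray to the right from the query point and count how many polygon edges it crosses (each edge strictly once or zero times, handled with the usual half-open convention). 
Parity of crossings → odd ⇒ inside.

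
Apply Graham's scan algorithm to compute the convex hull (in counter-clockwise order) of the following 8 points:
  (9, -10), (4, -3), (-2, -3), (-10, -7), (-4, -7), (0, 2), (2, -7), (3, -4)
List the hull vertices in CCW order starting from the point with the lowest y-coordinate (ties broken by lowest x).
Hull (CCW) = [(9, -10), (4, -3), (0, 2), (-10, -7)]

Graham scan procedure:
  1. Find the pivot p₀ = point with lowest y (tie → lowest x): (9, -10).
  2. Sort the remaining points by polar angle around p₀.
  3. Walk through sorted points, maintaining a stack; pop the top while the last three entries make a non-left turn (cross product ≤ 0).
  4. Final stack is the convex hull in CCW order: (9, -10), (4, -3), (0, 2), (-10, -7).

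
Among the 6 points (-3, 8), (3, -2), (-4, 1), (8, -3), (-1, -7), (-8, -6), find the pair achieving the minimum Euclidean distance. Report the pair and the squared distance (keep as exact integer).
Pair = ((3, -2), (8, -3)); squared distance = 26

Compute all C(6, 2) = 15 pairwise squared distances (x_i − x_j)² + (y_i − y_j)². The minimum is 26, attained by the pair ((3, -2), (8, -3)).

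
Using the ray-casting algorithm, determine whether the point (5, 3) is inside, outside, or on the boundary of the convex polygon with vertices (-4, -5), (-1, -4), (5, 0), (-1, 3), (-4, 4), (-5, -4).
The point (5, 3) lies strictly outside the polygon

Cast a horizontal ray to the right from the query point and count how many polygon edges it crosses (each edge strictly once or zero times, handled with the usual half-open convention). 
Parity of crossings → even ⇒ outside.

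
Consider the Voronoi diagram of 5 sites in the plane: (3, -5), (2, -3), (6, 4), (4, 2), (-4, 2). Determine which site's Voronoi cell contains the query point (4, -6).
Nearest site = (3, -5)

The Voronoi cell of site s contains exactly those query points closer to s than to any other site. Compute squared distances from q = (4, -6) to each site:
  (3 − 4)² + (-5 − -6)² = 2
  (2 − 4)² + (-3 − -6)² = 13
  (4 − 4)² + (2 − -6)² = 64
  (6 − 4)² + (4 − -6)² = 104
  (-4 − 4)² + (2 − -6)² = 128
Minimum is attained by (3, -5), so q lies in its Voronoi cell.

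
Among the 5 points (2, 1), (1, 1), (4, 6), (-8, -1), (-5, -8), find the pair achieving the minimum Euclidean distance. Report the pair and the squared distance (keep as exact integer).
Pair = ((2, 1), (1, 1)); squared distance = 1

Compute all C(5, 2) = 10 pairwise squared distances (x_i − x_j)² + (y_i − y_j)². The minimum is 1, attained by the pair ((2, 1), (1, 1)).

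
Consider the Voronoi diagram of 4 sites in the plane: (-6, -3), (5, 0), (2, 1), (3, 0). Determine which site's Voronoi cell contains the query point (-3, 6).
Nearest site = (2, 1)

The Voronoi cell of site s contains exactly those query points closer to s than to any other site. Compute squared distances from q = (-3, 6) to each site:
  (2 − -3)² + (1 − 6)² = 50
  (3 − -3)² + (0 − 6)² = 72
  (-6 − -3)² + (-3 − 6)² = 90
  (5 − -3)² + (0 − 6)² = 100
Minimum is attained by (2, 1), so q lies in its Voronoi cell.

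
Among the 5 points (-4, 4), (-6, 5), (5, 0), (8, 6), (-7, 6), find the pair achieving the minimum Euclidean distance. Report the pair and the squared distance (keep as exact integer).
Pair = ((-6, 5), (-7, 6)); squared distance = 2

Compute all C(5, 2) = 10 pairwise squared distances (x_i − x_j)² + (y_i − y_j)². The minimum is 2, attained by the pair ((-6, 5), (-7, 6)).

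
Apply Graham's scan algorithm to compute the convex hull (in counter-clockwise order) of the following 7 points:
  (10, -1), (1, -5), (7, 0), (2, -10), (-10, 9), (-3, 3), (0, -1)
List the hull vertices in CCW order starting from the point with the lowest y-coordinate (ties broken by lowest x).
Hull (CCW) = [(2, -10), (10, -1), (-10, 9)]

Graham scan procedure:
  1. Find the pivot p₀ = point with lowest y (tie → lowest x): (2, -10).
  2. Sort the remaining points by polar angle around p₀.
  3. Walk through sorted points, maintaining a stack; pop the top while the last three entries make a non-left turn (cross product ≤ 0).
  4. Final stack is the convex hull in CCW order: (2, -10), (10, -1), (-10, 9).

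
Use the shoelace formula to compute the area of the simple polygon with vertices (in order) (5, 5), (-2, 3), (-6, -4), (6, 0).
Area = 105/2

Shoelace formula: Area = (1/2) |Σ_i (x_i · y_{i+1} − x_{i+1} · y_i)| (indices mod n). Compute each cross term:
  (5)(3) − (-2)(5) = 25
  (-2)(-4) − (-6)(3) = 26
  (-6)(0) − (6)(-4) = 24
  (6)(5) − (5)(0) = 30
Sum = 105, so (signed) Area = 105/2 = 105/2, |Area| = 105/2.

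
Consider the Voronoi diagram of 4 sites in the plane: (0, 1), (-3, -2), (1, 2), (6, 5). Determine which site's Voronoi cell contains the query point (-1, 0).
Nearest site = (0, 1)

The Voronoi cell of site s contains exactly those query points closer to s than to any other site. Compute squared distances from q = (-1, 0) to each site:
  (0 − -1)² + (1 − 0)² = 2
  (-3 − -1)² + (-2 − 0)² = 8
  (1 − -1)² + (2 − 0)² = 8
  (6 − -1)² + (5 − 0)² = 74
Minimum is attained by (0, 1), so q lies in its Voronoi cell.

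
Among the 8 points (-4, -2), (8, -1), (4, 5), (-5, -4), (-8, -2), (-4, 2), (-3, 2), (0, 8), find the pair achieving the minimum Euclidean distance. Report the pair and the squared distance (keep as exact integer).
Pair = ((-4, 2), (-3, 2)); squared distance = 1

Compute all C(8, 2) = 28 pairwise squared distances (x_i − x_j)² + (y_i − y_j)². The minimum is 1, attained by the pair ((-4, 2), (-3, 2)).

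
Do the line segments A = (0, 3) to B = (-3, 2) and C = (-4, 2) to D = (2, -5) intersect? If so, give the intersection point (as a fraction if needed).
No (intersection of containing lines falls outside at least one segment)

Parametrize and solve: t = 34/27, s = 1/27. At least one of these is outside [0, 1], so the segments do not intersect.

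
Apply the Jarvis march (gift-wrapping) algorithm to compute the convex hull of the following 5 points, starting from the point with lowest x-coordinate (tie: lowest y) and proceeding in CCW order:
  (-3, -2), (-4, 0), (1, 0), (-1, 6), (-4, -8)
Hull (CCW) = [(-4, -8), (1, 0), (-1, 6), (-4, 0)]

Jarvis march: at each step, from the current hull vertex p, select the next vertex q as the point such that every other point lies strictly to the left of (or on) the directed line p → q. (Equivalently: for every other point r, the cross product (q − p) × (r − p) ≥ 0.)
Starting point (lowest x, tie lowest y): (-4, -8). Wrap until returning to start. Resulting hull: (-4, -8), (1, 0), (-1, 6), (-4, 0).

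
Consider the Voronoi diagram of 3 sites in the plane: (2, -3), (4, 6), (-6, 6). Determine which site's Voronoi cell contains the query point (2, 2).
Nearest site = (4, 6)

The Voronoi cell of site s contains exactly those query points closer to s than to any other site. Compute squared distances from q = (2, 2) to each site:
  (4 − 2)² + (6 − 2)² = 20
  (2 − 2)² + (-3 − 2)² = 25
  (-6 − 2)² + (6 − 2)² = 80
Minimum is attained by (4, 6), so q lies in its Voronoi cell.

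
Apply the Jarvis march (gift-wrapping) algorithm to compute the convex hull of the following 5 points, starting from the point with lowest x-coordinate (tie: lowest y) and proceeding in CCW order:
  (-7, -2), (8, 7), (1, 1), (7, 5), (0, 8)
Hull (CCW) = [(-7, -2), (1, 1), (7, 5), (8, 7), (0, 8)]

Jarvis march: at each step, from the current hull vertex p, select the next vertex q as the point such that every other point lies strictly to the left of (or on) the directed line p → q. (Equivalently: for every other point r, the cross product (q − p) × (r − p) ≥ 0.)
Starting point (lowest x, tie lowest y): (-7, -2). Wrap until returning to start. Resulting hull: (-7, -2), (1, 1), (7, 5), (8, 7), (0, 8).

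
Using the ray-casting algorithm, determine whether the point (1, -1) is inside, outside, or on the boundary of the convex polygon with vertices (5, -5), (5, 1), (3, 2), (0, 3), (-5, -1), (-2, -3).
The point (1, -1) lies strictly inside the polygon

Cast a horizontal ray to the right from the query point and count how many polygon edges it crosses (each edge strictly once or zero times, handled with the usual half-open convention). 
Parity of crossings → odd ⇒ inside.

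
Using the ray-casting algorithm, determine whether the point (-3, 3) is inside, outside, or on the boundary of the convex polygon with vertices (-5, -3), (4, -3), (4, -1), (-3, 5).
The point (-3, 3) lies strictly inside the polygon

Cast a horizontal ray to the right from the query point and count how many polygon edges it crosses (each edge strictly once or zero times, handled with the usual half-open convention). 
Parity of crossings → odd ⇒ inside.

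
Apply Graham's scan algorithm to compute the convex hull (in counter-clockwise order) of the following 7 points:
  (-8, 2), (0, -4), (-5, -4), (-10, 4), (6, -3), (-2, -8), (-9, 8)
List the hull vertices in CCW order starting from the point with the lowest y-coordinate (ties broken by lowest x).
Hull (CCW) = [(-2, -8), (6, -3), (-9, 8), (-10, 4), (-5, -4)]

Graham scan procedure:
  1. Find the pivot p₀ = point with lowest y (tie → lowest x): (-2, -8).
  2. Sort the remaining points by polar angle around p₀.
  3. Walk through sorted points, maintaining a stack; pop the top while the last three entries make a non-left turn (cross product ≤ 0).
  4. Final stack is the convex hull in CCW order: (-2, -8), (6, -3), (-9, 8), (-10, 4), (-5, -4).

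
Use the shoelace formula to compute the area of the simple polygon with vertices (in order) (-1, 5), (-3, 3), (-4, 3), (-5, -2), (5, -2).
Area = 81/2

Shoelace formula: Area = (1/2) |Σ_i (x_i · y_{i+1} − x_{i+1} · y_i)| (indices mod n). Compute each cross term:
  (-1)(3) − (-3)(5) = 12
  (-3)(3) − (-4)(3) = 3
  (-4)(-2) − (-5)(3) = 23
  (-5)(-2) − (5)(-2) = 20
  (5)(5) − (-1)(-2) = 23
Sum = 81, so (signed) Area = 81/2 = 81/2, |Area| = 81/2.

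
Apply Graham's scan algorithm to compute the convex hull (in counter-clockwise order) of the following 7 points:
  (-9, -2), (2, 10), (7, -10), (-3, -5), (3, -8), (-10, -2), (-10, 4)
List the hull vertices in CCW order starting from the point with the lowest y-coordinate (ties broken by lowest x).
Hull (CCW) = [(7, -10), (2, 10), (-10, 4), (-10, -2)]

Graham scan procedure:
  1. Find the pivot p₀ = point with lowest y (tie → lowest x): (7, -10).
  2. Sort the remaining points by polar angle around p₀.
  3. Walk through sorted points, maintaining a stack; pop the top while the last three entries make a non-left turn (cross product ≤ 0).
  4. Final stack is the convex hull in CCW order: (7, -10), (2, 10), (-10, 4), (-10, -2).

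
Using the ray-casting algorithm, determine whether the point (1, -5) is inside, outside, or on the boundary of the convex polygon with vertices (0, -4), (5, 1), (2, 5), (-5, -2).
The point (1, -5) lies strictly outside the polygon

Cast a horizontal ray to the right from the query point and count how many polygon edges it crosses (each edge strictly once or zero times, handled with the usual half-open convention). 
Parity of crossings → even ⇒ outside.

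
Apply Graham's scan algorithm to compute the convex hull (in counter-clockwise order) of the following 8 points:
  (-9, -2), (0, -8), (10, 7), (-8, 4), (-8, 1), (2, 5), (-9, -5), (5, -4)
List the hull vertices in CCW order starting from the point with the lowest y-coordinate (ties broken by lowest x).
Hull (CCW) = [(0, -8), (5, -4), (10, 7), (-8, 4), (-9, -2), (-9, -5)]

Graham scan procedure:
  1. Find the pivot p₀ = point with lowest y (tie → lowest x): (0, -8).
  2. Sort the remaining points by polar angle around p₀.
  3. Walk through sorted points, maintaining a stack; pop the top while the last three entries make a non-left turn (cross product ≤ 0).
  4. Final stack is the convex hull in CCW order: (0, -8), (5, -4), (10, 7), (-8, 4), (-9, -2), (-9, -5).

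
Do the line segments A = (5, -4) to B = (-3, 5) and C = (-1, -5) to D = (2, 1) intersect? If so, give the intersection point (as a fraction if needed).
Yes; intersection at (37/25, -1/25) (t = 11/25 on AB, s = 62/75 on CD)

Parametrize AB as A + t(B − A) = (5 + -8 t, -4 + 9 t) and CD as C + s(D − C) = (-1 + 3 s, -5 + 6 s). Solve the linear system for (t, s). Determinant = 75 ≠ 0, so a unique intersection of the containing lines exists. Solution: t = 11/25, s = 62/75 — both in [0, 1], so the segments cross. Intersection point: (37/25, -1/25).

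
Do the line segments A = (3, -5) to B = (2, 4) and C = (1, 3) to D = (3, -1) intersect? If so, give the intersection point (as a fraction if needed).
Yes; intersection at (17/7, 1/7) (t = 4/7 on AB, s = 5/7 on CD)

Parametrize AB as A + t(B − A) = (3 + -1 t, -5 + 9 t) and CD as C + s(D − C) = (1 + 2 s, 3 + -4 s). Solve the linear system for (t, s). Determinant = 14 ≠ 0, so a unique intersection of the containing lines exists. Solution: t = 4/7, s = 5/7 — both in [0, 1], so the segments cross. Intersection point: (17/7, 1/7).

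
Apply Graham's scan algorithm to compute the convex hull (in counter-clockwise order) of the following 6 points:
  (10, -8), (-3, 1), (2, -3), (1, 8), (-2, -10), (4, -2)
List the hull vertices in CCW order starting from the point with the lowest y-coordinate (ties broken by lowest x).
Hull (CCW) = [(-2, -10), (10, -8), (1, 8), (-3, 1)]

Graham scan procedure:
  1. Find the pivot p₀ = point with lowest y (tie → lowest x): (-2, -10).
  2. Sort the remaining points by polar angle around p₀.
  3. Walk through sorted points, maintaining a stack; pop the top while the last three entries make a non-left turn (cross product ≤ 0).
  4. Final stack is the convex hull in CCW order: (-2, -10), (10, -8), (1, 8), (-3, 1).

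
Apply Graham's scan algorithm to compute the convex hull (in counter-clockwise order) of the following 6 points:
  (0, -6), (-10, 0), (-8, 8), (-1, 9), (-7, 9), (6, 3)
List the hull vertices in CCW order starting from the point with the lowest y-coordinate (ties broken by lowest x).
Hull (CCW) = [(0, -6), (6, 3), (-1, 9), (-7, 9), (-8, 8), (-10, 0)]

Graham scan procedure:
  1. Find the pivot p₀ = point with lowest y (tie → lowest x): (0, -6).
  2. Sort the remaining points by polar angle around p₀.
  3. Walk through sorted points, maintaining a stack; pop the top while the last three entries make a non-left turn (cross product ≤ 0).
  4. Final stack is the convex hull in CCW order: (0, -6), (6, 3), (-1, 9), (-7, 9), (-8, 8), (-10, 0).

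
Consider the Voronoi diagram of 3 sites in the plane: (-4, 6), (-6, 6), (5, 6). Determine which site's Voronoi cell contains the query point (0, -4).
Nearest site = (-4, 6)

The Voronoi cell of site s contains exactly those query points closer to s than to any other site. Compute squared distances from q = (0, -4) to each site:
  (-4 − 0)² + (6 − -4)² = 116
  (5 − 0)² + (6 − -4)² = 125
  (-6 − 0)² + (6 − -4)² = 136
Minimum is attained by (-4, 6), so q lies in its Voronoi cell.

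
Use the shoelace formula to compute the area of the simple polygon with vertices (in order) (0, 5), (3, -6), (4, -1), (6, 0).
Area = 21

Shoelace formula: Area = (1/2) |Σ_i (x_i · y_{i+1} − x_{i+1} · y_i)| (indices mod n). Compute each cross term:
  (0)(-6) − (3)(5) = -15
  (3)(-1) − (4)(-6) = 21
  (4)(0) − (6)(-1) = 6
  (6)(5) − (0)(0) = 30
Sum = 42, so (signed) Area = 42/2 = 21, |Area| = 21.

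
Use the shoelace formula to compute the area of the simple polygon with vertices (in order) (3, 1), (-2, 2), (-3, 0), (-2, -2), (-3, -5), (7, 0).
Area = 33

Shoelace formula: Area = (1/2) |Σ_i (x_i · y_{i+1} − x_{i+1} · y_i)| (indices mod n). Compute each cross term:
  (3)(2) − (-2)(1) = 8
  (-2)(0) − (-3)(2) = 6
  (-3)(-2) − (-2)(0) = 6
  (-2)(-5) − (-3)(-2) = 4
  (-3)(0) − (7)(-5) = 35
  (7)(1) − (3)(0) = 7
Sum = 66, so (signed) Area = 66/2 = 33, |Area| = 33.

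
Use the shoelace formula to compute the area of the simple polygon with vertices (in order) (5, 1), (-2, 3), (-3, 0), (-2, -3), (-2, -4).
Area = 55/2

Shoelace formula: Area = (1/2) |Σ_i (x_i · y_{i+1} − x_{i+1} · y_i)| (indices mod n). Compute each cross term:
  (5)(3) − (-2)(1) = 17
  (-2)(0) − (-3)(3) = 9
  (-3)(-3) − (-2)(0) = 9
  (-2)(-4) − (-2)(-3) = 2
  (-2)(1) − (5)(-4) = 18
Sum = 55, so (signed) Area = 55/2 = 55/2, |Area| = 55/2.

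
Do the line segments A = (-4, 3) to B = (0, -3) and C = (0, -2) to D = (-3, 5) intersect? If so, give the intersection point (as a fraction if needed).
No (intersection of containing lines falls outside at least one segment)

Parametrize and solve: t = 13/10, s = -2/5. At least one of these is outside [0, 1], so the segments do not intersect.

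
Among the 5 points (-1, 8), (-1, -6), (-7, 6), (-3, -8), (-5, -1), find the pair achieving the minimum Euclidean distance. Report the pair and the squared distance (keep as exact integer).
Pair = ((-1, -6), (-3, -8)); squared distance = 8

Compute all C(5, 2) = 10 pairwise squared distances (x_i − x_j)² + (y_i − y_j)². The minimum is 8, attained by the pair ((-1, -6), (-3, -8)).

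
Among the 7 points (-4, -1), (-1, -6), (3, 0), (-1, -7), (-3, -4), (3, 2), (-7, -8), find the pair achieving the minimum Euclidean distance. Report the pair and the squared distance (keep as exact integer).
Pair = ((-1, -6), (-1, -7)); squared distance = 1

Compute all C(7, 2) = 21 pairwise squared distances (x_i − x_j)² + (y_i − y_j)². The minimum is 1, attained by the pair ((-1, -6), (-1, -7)).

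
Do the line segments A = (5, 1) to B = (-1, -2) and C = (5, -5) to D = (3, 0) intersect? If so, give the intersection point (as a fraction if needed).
Yes; intersection at (3, 0) (t = 1/3 on AB, s = 1 on CD)

Parametrize AB as A + t(B − A) = (5 + -6 t, 1 + -3 t) and CD as C + s(D − C) = (5 + -2 s, -5 + 5 s). Solve the linear system for (t, s). Determinant = 36 ≠ 0, so a unique intersection of the containing lines exists. Solution: t = 1/3, s = 1 — both in [0, 1], so the segments cross. Intersection point: (3, 0).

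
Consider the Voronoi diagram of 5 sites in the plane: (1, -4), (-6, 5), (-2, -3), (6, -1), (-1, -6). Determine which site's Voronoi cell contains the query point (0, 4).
Nearest site = (-6, 5)

The Voronoi cell of site s contains exactly those query points closer to s than to any other site. Compute squared distances from q = (0, 4) to each site:
  (-6 − 0)² + (5 − 4)² = 37
  (-2 − 0)² + (-3 − 4)² = 53
  (6 − 0)² + (-1 − 4)² = 61
  (1 − 0)² + (-4 − 4)² = 65
  (-1 − 0)² + (-6 − 4)² = 101
Minimum is attained by (-6, 5), so q lies in its Voronoi cell.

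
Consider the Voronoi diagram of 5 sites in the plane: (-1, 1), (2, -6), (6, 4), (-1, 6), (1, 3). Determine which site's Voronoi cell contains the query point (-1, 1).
Nearest site = (-1, 1)

The Voronoi cell of site s contains exactly those query points closer to s than to any other site. Compute squared distances from q = (-1, 1) to each site:
  (-1 − -1)² + (1 − 1)² = 0
  (1 − -1)² + (3 − 1)² = 8
  (-1 − -1)² + (6 − 1)² = 25
  (2 − -1)² + (-6 − 1)² = 58
  (6 − -1)² + (4 − 1)² = 58
Minimum is attained by (-1, 1), so q lies in its Voronoi cell.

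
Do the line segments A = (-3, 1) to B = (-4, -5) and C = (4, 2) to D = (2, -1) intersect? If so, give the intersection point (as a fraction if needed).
No (intersection of containing lines falls outside at least one segment)

Parametrize and solve: t = 19/9, s = 41/9. At least one of these is outside [0, 1], so the segments do not intersect.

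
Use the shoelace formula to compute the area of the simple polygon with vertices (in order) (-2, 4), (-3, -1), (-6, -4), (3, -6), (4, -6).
Area = 39

Shoelace formula: Area = (1/2) |Σ_i (x_i · y_{i+1} − x_{i+1} · y_i)| (indices mod n). Compute each cross term:
  (-2)(-1) − (-3)(4) = 14
  (-3)(-4) − (-6)(-1) = 6
  (-6)(-6) − (3)(-4) = 48
  (3)(-6) − (4)(-6) = 6
  (4)(4) − (-2)(-6) = 4
Sum = 78, so (signed) Area = 78/2 = 39, |Area| = 39.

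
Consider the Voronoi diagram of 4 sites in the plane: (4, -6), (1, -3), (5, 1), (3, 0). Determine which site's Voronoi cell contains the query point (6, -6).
Nearest site = (4, -6)

The Voronoi cell of site s contains exactly those query points closer to s than to any other site. Compute squared distances from q = (6, -6) to each site:
  (4 − 6)² + (-6 − -6)² = 4
  (1 − 6)² + (-3 − -6)² = 34
  (3 − 6)² + (0 − -6)² = 45
  (5 − 6)² + (1 − -6)² = 50
Minimum is attained by (4, -6), so q lies in its Voronoi cell.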